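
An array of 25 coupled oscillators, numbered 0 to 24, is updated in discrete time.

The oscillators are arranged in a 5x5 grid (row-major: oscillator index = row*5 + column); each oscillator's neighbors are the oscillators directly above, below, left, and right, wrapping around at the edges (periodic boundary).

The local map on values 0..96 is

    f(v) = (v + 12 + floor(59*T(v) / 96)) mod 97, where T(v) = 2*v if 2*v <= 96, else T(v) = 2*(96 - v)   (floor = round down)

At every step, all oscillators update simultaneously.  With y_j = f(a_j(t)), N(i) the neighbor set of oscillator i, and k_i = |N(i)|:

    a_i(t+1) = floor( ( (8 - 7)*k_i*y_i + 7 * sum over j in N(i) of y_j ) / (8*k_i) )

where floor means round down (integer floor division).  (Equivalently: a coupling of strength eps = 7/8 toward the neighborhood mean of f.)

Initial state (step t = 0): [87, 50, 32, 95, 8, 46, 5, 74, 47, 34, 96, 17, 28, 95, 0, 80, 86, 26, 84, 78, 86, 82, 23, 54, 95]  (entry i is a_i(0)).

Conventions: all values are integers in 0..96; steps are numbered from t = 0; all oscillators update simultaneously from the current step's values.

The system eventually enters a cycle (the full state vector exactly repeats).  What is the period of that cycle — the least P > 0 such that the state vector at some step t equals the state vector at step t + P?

Answer: 2
Key observation: The state at step 9, [20, 20, 20, 20, 20, 20, 20, 20, 20, 20, 20, 20, 20, 20, 20, 20, 20, 20, 20, 20, 20, 20, 20, 20, 20], reappears at step 11 — and no state repeats earlier — so the cycle the system enters has period 2.

Derivation:
t=0: [87, 50, 32, 95, 8, 46, 5, 74, 47, 34, 96, 17, 28, 95, 0, 80, 86, 26, 84, 78, 86, 82, 23, 54, 95]
t=1: [19, 31, 34, 34, 30, 31, 25, 45, 29, 27, 21, 32, 40, 27, 28, 13, 33, 44, 26, 12, 13, 25, 48, 23, 18]
t=2: [68, 70, 55, 77, 67, 65, 65, 53, 63, 76, 68, 57, 40, 57, 61, 53, 55, 41, 49, 56, 51, 58, 53, 58, 54]
t=3: [17, 18, 18, 18, 16, 16, 18, 15, 17, 17, 18, 15, 14, 15, 17, 19, 16, 14, 16, 20, 19, 19, 16, 19, 19]
t=4: [49, 51, 49, 50, 50, 50, 47, 48, 47, 48, 49, 48, 44, 46, 50, 52, 48, 45, 49, 51, 52, 50, 50, 50, 52]
t=5: [21, 20, 21, 20, 21, 20, 21, 18, 20, 20, 21, 19, 18, 18, 20, 21, 20, 18, 18, 21, 21, 21, 19, 21, 21]
t=6: [57, 57, 54, 57, 57, 57, 54, 55, 54, 56, 56, 55, 52, 53, 56, 57, 55, 53, 54, 56, 58, 56, 56, 55, 58]
t=7: [19, 19, 19, 19, 19, 19, 19, 20, 19, 19, 19, 20, 20, 20, 20, 19, 19, 20, 20, 19, 19, 19, 20, 19, 19]
t=8: [54, 54, 54, 54, 54, 54, 54, 54, 54, 54, 54, 54, 56, 55, 54, 54, 54, 55, 55, 54, 54, 54, 54, 54, 54]
t=9: [20, 20, 20, 20, 20, 20, 20, 20, 20, 20, 20, 20, 20, 20, 20, 20, 20, 20, 20, 20, 20, 20, 20, 20, 20]
t=10: [56, 56, 56, 56, 56, 56, 56, 56, 56, 56, 56, 56, 56, 56, 56, 56, 56, 56, 56, 56, 56, 56, 56, 56, 56]
t=11: [20, 20, 20, 20, 20, 20, 20, 20, 20, 20, 20, 20, 20, 20, 20, 20, 20, 20, 20, 20, 20, 20, 20, 20, 20]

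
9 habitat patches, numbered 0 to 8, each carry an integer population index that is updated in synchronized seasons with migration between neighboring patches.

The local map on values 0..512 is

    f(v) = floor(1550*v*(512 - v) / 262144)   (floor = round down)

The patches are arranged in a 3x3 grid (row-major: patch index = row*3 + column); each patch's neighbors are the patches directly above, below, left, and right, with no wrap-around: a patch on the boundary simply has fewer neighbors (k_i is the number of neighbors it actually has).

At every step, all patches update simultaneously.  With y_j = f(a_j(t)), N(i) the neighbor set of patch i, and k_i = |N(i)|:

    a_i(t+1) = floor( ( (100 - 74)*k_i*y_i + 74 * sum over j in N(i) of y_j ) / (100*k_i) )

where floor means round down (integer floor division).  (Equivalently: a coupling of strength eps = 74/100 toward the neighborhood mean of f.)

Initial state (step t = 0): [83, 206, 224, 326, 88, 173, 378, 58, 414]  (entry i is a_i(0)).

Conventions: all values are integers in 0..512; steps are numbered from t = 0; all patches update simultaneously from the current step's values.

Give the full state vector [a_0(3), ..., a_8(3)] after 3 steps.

Simulating step by step:
t=0: [83, 206, 224, 326, 88, 173, 378, 58, 414]
t=1: [324, 296, 364, 272, 284, 297, 267, 227, 247]
t=2: [375, 359, 362, 378, 380, 366, 384, 384, 381]
t=3: [309, 311, 319, 297, 304, 306, 293, 292, 300]

Answer: [309, 311, 319, 297, 304, 306, 293, 292, 300]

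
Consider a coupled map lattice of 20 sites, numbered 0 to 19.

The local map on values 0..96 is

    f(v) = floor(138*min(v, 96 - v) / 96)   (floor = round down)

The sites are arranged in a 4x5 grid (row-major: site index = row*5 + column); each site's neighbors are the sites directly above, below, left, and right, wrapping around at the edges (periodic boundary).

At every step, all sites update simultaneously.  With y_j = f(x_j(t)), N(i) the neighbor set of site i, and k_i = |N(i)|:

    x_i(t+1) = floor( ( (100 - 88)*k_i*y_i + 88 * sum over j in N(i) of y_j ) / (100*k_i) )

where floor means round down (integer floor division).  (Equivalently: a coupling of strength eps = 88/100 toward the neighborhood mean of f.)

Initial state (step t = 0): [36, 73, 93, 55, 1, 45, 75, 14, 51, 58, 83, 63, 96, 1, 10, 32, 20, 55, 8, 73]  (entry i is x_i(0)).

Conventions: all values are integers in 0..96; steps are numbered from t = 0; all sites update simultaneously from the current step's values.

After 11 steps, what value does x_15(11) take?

Answer: x_15(11) = 61

Derivation:
t=0: [36, 73, 93, 55, 1, 45, 75, 14, 51, 58, 83, 63, 96, 1, 10, 32, 20, 55, 8, 73]
t=1: [37, 28, 37, 24, 43, 41, 39, 23, 36, 37, 39, 22, 27, 19, 25, 34, 43, 16, 34, 19]
t=2: [51, 53, 34, 50, 44, 54, 42, 47, 38, 51, 44, 50, 29, 41, 40, 49, 38, 46, 30, 45]
t=3: [62, 57, 62, 53, 64, 62, 63, 52, 62, 59, 62, 55, 61, 49, 61, 61, 63, 48, 61, 58]
t=4: [49, 48, 60, 49, 53, 48, 55, 50, 59, 48, 51, 49, 62, 51, 54, 49, 56, 51, 61, 49]
t=5: [66, 59, 64, 55, 66, 65, 66, 54, 64, 61, 65, 57, 63, 54, 65, 64, 65, 53, 63, 60]
t=6: [46, 45, 56, 47, 49, 44, 52, 47, 55, 44, 47, 45, 57, 47, 50, 45, 52, 47, 56, 45]
t=7: [64, 62, 65, 60, 65, 64, 64, 59, 65, 63, 64, 62, 65, 60, 65, 64, 64, 59, 65, 63]
t=8: [46, 45, 50, 44, 47, 46, 48, 45, 49, 44, 46, 45, 50, 44, 47, 46, 48, 45, 49, 44]
t=9: [65, 67, 64, 66, 64, 66, 65, 66, 63, 66, 65, 67, 64, 66, 64, 66, 65, 66, 63, 66]
t=10: [43, 44, 42, 46, 43, 43, 42, 45, 43, 45, 43, 44, 42, 46, 43, 43, 42, 45, 43, 45]
t=11: [61, 60, 63, 61, 63, 61, 62, 60, 64, 61, 61, 60, 63, 61, 63, 61, 62, 60, 64, 61]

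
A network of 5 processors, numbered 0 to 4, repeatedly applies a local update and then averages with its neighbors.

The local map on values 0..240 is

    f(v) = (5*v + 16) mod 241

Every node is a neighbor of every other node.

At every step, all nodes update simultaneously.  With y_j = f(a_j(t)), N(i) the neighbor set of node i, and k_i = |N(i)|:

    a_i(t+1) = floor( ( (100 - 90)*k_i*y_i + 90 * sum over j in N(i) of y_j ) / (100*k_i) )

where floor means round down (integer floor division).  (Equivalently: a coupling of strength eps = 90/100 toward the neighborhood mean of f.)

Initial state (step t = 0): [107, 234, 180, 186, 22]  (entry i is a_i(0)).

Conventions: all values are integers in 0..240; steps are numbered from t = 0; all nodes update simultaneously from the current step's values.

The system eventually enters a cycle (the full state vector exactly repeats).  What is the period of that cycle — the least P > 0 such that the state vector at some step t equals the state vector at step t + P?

Simulating step by step:
t=0: [107, 234, 180, 186, 22]
t=1: [178, 159, 163, 159, 171]
t=2: [115, 127, 124, 127, 119]
t=3: [150, 143, 145, 143, 148]
t=4: [19, 23, 22, 23, 20]
t=5: [124, 122, 122, 122, 123]
t=6: [146, 147, 147, 147, 146]
t=7: [26, 25, 25, 25, 26]
t=8: [142, 143, 143, 143, 142]
t=9: [6, 5, 5, 5, 6]
t=10: [42, 43, 43, 43, 42]
t=11: [229, 228, 228, 228, 229]
t=12: [193, 194, 194, 194, 193]
t=13: [20, 19, 19, 19, 20]
t=14: [112, 113, 113, 113, 112]
t=15: [97, 96, 96, 96, 97]
t=16: [15, 16, 16, 16, 15]
t=17: [94, 93, 93, 93, 94]
t=18: [163, 133, 133, 133, 163]
t=19: [169, 158, 158, 158, 169]
t=20: [100, 107, 107, 107, 100]
t=21: [57, 53, 53, 53, 57]
t=22: [46, 49, 49, 49, 46]
t=23: [15, 13, 13, 13, 15]
t=24: [84, 85, 85, 85, 84]
t=25: [198, 197, 197, 197, 198]
t=26: [38, 39, 39, 39, 38]
t=27: [209, 208, 208, 208, 209]
t=28: [93, 94, 94, 94, 93]
t=29: [80, 110, 110, 110, 80]
t=30: [113, 124, 124, 124, 113]
t=31: [136, 129, 129, 129, 136]
t=32: [190, 194, 194, 194, 190]
t=33: [15, 13, 13, 13, 15]

Answer: 10
Key observation: The state at step 23, [15, 13, 13, 13, 15], reappears at step 33 — and no state repeats earlier — so the cycle the system enters has period 10.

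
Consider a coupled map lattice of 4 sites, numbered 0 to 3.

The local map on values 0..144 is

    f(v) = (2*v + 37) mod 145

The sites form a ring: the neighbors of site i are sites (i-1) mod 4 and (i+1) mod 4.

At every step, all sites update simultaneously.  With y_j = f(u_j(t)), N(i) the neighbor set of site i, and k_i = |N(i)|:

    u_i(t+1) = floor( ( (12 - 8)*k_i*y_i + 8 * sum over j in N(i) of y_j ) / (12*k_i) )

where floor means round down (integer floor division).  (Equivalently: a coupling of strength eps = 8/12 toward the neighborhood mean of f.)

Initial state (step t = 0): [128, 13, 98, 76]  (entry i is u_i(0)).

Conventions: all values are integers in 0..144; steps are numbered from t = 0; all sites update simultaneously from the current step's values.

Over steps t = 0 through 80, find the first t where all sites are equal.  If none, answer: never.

Simulating step by step:
t=0: [128, 13, 98, 76]  (not all equal)
t=1: [36, 51, 65, 45]  (not all equal)
t=2: [125, 90, 96, 86]  (not all equal)
t=3: [92, 99, 73, 96]  (not all equal)
t=4: [83, 68, 70, 66]  (not all equal)
t=5: [36, 39, 28, 38]  (not all equal)
t=6: [112, 105, 107, 105]  (not all equal)
t=7: [106, 108, 103, 108]  (not all equal)
t=8: [106, 103, 104, 103]  (not all equal)
t=9: [100, 100, 98, 100]  (not all equal)
t=10: [92, 90, 90, 90]  (not all equal)
t=11: [73, 73, 72, 73]  (not all equal)
t=12: [38, 37, 37, 37]  (not all equal)
t=13: [111, 111, 111, 111]  (all equal)

Answer: 13
Key observation: Synchronization is absorbing here: once all sites are equal they stay equal, and step 13 is the first all-equal step.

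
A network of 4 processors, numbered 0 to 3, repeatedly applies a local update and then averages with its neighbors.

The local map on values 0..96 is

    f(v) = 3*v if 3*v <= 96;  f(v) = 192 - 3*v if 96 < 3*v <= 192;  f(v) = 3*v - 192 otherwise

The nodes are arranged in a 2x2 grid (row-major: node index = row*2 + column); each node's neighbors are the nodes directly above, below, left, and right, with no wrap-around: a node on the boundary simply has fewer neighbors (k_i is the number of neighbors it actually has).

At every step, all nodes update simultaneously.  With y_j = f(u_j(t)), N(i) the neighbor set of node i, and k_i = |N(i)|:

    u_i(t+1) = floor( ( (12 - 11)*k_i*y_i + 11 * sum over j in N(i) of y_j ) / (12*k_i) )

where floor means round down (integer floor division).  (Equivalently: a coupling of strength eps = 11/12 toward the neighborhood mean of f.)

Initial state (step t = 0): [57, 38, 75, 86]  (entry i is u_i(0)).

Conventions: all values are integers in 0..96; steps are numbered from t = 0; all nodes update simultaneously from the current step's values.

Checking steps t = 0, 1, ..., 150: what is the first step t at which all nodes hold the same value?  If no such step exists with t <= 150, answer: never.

Simulating step by step:
t=0: [57, 38, 75, 86]  (not all equal)
t=1: [52, 46, 42, 56]  (not all equal)
t=2: [58, 32, 33, 57]  (not all equal)
t=3: [88, 25, 25, 88]  (not all equal)
t=4: [74, 72, 72, 74]  (not all equal)
t=5: [24, 29, 29, 24]  (not all equal)
t=6: [85, 73, 73, 85]  (not all equal)
t=7: [30, 60, 60, 30]  (not all equal)
t=8: [18, 83, 83, 18]  (not all equal)
t=9: [56, 54, 54, 56]  (not all equal)
t=10: [29, 24, 24, 29]  (not all equal)
t=11: [73, 85, 85, 73]  (not all equal)
t=12: [60, 30, 30, 60]  (not all equal)
t=13: [83, 18, 18, 83]  (not all equal)
t=14: [54, 56, 56, 54]  (not all equal)
t=15: [24, 29, 29, 24]  (not all equal)

Answer: never
Key observation: The state at step 5 reappears at step 15 — the system is in a cycle of period 10 from step 5 on.  No step 0..15 is synchronized, and the cycle repeats forever, so no step up to 150 (or ever) has all nodes equal.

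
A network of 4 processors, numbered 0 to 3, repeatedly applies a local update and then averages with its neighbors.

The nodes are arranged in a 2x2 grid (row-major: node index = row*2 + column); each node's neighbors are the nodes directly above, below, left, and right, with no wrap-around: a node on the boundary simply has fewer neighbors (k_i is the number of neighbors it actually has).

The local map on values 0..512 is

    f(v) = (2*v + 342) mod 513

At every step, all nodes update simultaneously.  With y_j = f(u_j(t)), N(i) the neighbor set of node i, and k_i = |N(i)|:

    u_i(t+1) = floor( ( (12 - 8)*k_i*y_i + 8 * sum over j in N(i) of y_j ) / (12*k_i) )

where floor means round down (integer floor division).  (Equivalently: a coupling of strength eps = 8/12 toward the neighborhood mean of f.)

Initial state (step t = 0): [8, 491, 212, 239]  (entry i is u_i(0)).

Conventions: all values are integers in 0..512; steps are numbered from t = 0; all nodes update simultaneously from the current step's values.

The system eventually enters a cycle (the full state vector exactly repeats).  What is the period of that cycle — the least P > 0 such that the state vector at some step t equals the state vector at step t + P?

Simulating step by step:
t=0: [8, 491, 212, 239]
t=1: [303, 321, 306, 286]
t=2: [449, 435, 425, 437]
t=3: [188, 196, 190, 180]
t=4: [211, 205, 201, 206]
t=5: [240, 243, 241, 237]
t=6: [311, 309, 307, 309]
t=7: [447, 448, 447, 445]
t=8: [210, 209, 208, 209]
t=9: [247, 247, 247, 246]
t=10: [323, 322, 322, 322]
t=11: [473, 473, 473, 473]
t=12: [262, 262, 262, 262]
t=13: [353, 353, 353, 353]
t=14: [22, 22, 22, 22]
t=15: [386, 386, 386, 386]
t=16: [88, 88, 88, 88]
t=17: [5, 5, 5, 5]
t=18: [352, 352, 352, 352]
t=19: [20, 20, 20, 20]
t=20: [382, 382, 382, 382]
t=21: [80, 80, 80, 80]
t=22: [502, 502, 502, 502]
t=23: [320, 320, 320, 320]
t=24: [469, 469, 469, 469]
t=25: [254, 254, 254, 254]
t=26: [337, 337, 337, 337]
t=27: [503, 503, 503, 503]
t=28: [322, 322, 322, 322]
t=29: [473, 473, 473, 473]

Answer: 18
Key observation: The state at step 11, [473, 473, 473, 473], reappears at step 29 — and no state repeats earlier — so the cycle the system enters has period 18.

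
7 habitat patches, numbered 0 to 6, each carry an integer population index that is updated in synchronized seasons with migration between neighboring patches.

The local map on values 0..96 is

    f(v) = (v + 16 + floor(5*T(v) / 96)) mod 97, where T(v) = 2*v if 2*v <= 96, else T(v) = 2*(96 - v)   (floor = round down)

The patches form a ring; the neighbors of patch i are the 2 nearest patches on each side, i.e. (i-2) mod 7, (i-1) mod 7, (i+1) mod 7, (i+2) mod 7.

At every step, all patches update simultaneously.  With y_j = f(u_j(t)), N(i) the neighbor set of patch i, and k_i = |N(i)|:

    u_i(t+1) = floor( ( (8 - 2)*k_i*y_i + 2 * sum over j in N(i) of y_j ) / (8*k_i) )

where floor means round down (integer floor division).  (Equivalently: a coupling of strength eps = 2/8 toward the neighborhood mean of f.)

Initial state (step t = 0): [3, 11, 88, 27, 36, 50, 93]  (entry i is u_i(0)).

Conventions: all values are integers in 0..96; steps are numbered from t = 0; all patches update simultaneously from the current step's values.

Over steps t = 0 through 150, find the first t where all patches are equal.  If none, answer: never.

Answer: never
Key observation: The state at step 19 reappears at step 30 — the system is in a cycle of period 11 from step 19 on.  No step 0..30 is synchronized, and the cycle repeats forever, so no step up to 150 (or ever) has all patches equal.

Derivation:
t=0: [3, 11, 88, 27, 36, 50, 93]  (not all equal)
t=1: [21, 26, 14, 43, 49, 60, 19]  (not all equal)
t=2: [41, 43, 36, 61, 64, 72, 41]  (not all equal)
t=3: [62, 63, 59, 78, 80, 85, 64]  (not all equal)
t=4: [76, 82, 74, 81, 16, 19, 72]  (not all equal)
t=5: [84, 18, 77, 10, 38, 40, 77]  (not all equal)
t=6: [20, 39, 78, 35, 59, 56, 80]  (not all equal)
t=7: [42, 55, 85, 59, 72, 67, 15]  (not all equal)
t=8: [58, 67, 22, 74, 80, 80, 43]  (not all equal)
t=9: [69, 81, 45, 76, 12, 14, 57]  (not all equal)
t=10: [76, 20, 61, 78, 38, 41, 67]  (not all equal)
t=11: [87, 50, 77, 86, 62, 66, 80]  (not all equal)
t=12: [20, 59, 80, 25, 72, 69, 15]  (not all equal)
t=13: [40, 65, 15, 48, 77, 77, 42]  (not all equal)
t=14: [62, 76, 43, 70, 86, 88, 67]  (not all equal)
t=15: [76, 90, 64, 76, 19, 21, 76]  (not all equal)
t=16: [84, 29, 76, 80, 46, 49, 81]  (not all equal)
t=17: [16, 42, 77, 17, 59, 56, 12]  (not all equal)
t=18: [41, 58, 83, 44, 73, 67, 37]  (not all equal)
t=19: [59, 69, 20, 64, 81, 81, 61]  (not all equal)
t=20: [71, 82, 44, 70, 13, 15, 70]  (not all equal)
t=21: [78, 22, 61, 74, 39, 42, 75]  (not all equal)
t=22: [88, 52, 77, 84, 64, 67, 85]  (not all equal)
t=23: [21, 60, 80, 23, 74, 70, 19]  (not all equal)
t=24: [41, 66, 15, 46, 79, 79, 45]  (not all equal)
t=25: [63, 77, 43, 68, 88, 90, 69]  (not all equal)
t=26: [77, 90, 64, 75, 20, 23, 77]  (not all equal)
t=27: [84, 29, 76, 80, 47, 50, 81]  (not all equal)
t=28: [16, 42, 77, 17, 60, 57, 12]  (not all equal)
t=29: [41, 58, 83, 45, 73, 68, 37]  (not all equal)
t=30: [59, 69, 20, 64, 81, 81, 61]  (not all equal)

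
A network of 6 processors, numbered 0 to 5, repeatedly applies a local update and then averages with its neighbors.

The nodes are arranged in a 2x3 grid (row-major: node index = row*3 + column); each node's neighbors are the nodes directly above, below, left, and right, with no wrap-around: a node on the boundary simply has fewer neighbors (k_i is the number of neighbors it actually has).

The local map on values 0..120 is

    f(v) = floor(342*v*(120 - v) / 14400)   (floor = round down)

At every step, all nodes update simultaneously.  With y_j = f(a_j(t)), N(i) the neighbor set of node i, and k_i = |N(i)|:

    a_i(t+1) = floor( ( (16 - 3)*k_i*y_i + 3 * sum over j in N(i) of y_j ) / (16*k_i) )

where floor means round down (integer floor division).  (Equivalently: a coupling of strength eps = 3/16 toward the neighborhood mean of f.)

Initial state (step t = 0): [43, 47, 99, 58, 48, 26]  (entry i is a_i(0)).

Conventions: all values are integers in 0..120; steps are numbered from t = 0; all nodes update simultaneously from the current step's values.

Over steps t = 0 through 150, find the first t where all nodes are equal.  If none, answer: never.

Answer: 9
Key observation: Synchronization is absorbing here: once all nodes are equal they stay equal, and step 9 is the first all-equal step.

Derivation:
t=0: [43, 47, 99, 58, 48, 26]  (not all equal)
t=1: [78, 78, 52, 84, 80, 59]  (not all equal)
t=2: [76, 77, 82, 72, 76, 83]  (not all equal)
t=3: [79, 77, 74, 81, 78, 72]  (not all equal)
t=4: [76, 77, 80, 75, 77, 81]  (not all equal)
t=5: [79, 77, 76, 79, 77, 75]  (not all equal)
t=6: [76, 77, 79, 76, 78, 79]  (not all equal)
t=7: [78, 77, 76, 78, 77, 76]  (not all equal)
t=8: [77, 78, 78, 77, 78, 78]  (not all equal)
t=9: [77, 77, 77, 77, 77, 77]  (all equal)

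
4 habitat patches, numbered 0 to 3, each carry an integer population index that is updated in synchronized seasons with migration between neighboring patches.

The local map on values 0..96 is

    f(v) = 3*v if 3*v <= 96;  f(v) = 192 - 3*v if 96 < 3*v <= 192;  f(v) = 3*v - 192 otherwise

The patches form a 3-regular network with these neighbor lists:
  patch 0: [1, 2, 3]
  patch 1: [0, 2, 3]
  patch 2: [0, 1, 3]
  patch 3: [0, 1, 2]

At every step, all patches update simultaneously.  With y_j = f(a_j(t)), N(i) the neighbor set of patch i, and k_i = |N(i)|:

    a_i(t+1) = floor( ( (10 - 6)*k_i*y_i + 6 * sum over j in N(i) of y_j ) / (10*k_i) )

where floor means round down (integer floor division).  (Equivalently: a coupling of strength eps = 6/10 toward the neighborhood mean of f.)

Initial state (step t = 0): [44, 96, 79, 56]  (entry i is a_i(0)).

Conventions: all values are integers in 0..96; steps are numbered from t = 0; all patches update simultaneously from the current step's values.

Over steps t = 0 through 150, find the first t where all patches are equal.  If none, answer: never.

Simulating step by step:
t=0: [44, 96, 79, 56]  (not all equal)
t=1: [57, 64, 54, 49]  (not all equal)
t=2: [23, 19, 25, 28]  (not all equal)
t=3: [70, 68, 72, 73]  (not all equal)
t=4: [19, 18, 21, 21]  (not all equal)
t=5: [58, 58, 60, 60]  (not all equal)
t=6: [15, 15, 14, 14]  (not all equal)
t=7: [43, 43, 43, 43]  (all equal)

Answer: 7
Key observation: Synchronization is absorbing here: once all patches are equal they stay equal, and step 7 is the first all-equal step.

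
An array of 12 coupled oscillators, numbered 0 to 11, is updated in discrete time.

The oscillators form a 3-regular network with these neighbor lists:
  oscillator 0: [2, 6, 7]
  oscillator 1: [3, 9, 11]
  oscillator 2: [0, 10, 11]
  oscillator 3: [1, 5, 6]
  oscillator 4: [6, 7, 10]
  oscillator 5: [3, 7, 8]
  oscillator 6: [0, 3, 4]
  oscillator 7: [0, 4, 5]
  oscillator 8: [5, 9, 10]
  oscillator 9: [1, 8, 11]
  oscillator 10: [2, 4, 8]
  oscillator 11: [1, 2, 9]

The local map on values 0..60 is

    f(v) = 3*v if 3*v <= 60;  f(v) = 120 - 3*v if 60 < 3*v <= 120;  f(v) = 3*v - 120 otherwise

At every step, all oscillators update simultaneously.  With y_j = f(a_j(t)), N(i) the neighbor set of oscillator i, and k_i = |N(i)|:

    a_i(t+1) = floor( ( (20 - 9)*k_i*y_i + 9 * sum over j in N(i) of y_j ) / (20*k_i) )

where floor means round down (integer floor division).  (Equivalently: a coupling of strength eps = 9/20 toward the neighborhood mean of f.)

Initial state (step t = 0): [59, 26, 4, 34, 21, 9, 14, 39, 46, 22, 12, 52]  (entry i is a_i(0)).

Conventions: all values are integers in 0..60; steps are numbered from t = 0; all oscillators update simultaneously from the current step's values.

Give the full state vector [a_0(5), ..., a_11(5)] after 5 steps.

Answer: [39, 39, 34, 28, 39, 12, 41, 17, 26, 34, 42, 26]

Derivation:
t=0: [59, 26, 4, 34, 21, 9, 14, 39, 46, 22, 12, 52]
t=1: [39, 39, 25, 26, 43, 20, 42, 22, 27, 44, 32, 36]
t=2: [17, 11, 30, 33, 17, 53, 11, 40, 35, 14, 27, 15]
t=3: [37, 34, 36, 27, 38, 26, 36, 21, 26, 37, 35, 40]
t=4: [17, 17, 10, 32, 15, 43, 14, 39, 33, 13, 17, 5]
t=5: [39, 39, 34, 28, 39, 12, 41, 17, 26, 34, 42, 26]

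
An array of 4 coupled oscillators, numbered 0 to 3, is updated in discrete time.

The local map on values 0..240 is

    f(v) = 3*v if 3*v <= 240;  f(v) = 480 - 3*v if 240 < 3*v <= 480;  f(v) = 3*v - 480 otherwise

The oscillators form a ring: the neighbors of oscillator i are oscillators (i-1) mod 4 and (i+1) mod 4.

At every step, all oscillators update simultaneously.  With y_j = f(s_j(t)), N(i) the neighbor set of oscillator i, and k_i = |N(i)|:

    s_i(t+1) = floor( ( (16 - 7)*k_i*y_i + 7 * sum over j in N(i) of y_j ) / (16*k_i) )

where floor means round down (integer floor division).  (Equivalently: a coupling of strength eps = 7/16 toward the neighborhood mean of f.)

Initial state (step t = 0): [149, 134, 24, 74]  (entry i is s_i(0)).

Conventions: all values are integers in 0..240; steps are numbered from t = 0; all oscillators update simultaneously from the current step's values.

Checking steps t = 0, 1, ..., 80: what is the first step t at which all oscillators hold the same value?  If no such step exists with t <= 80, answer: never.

Simulating step by step:
t=0: [149, 134, 24, 74]  (not all equal)
t=1: [84, 66, 106, 147]  (not all equal)
t=2: [180, 196, 142, 107]  (not all equal)
t=3: [92, 85, 88, 114]  (not all equal)
t=4: [194, 218, 200, 169]  (not all equal)
t=5: [101, 146, 111, 63]  (not all equal)
t=6: [150, 94, 133, 177]  (not all equal)
t=7: [71, 135, 100, 52]  (not all equal)
t=8: [170, 128, 151, 173]  (not all equal)
t=9: [46, 66, 44, 34]  (not all equal)
t=10: [143, 170, 139, 116]  (not all equal)
t=11: [64, 41, 70, 99]  (not all equal)
t=12: [174, 157, 185, 190]  (not all equal)
t=13: [45, 30, 63, 76]  (not all equal)
t=14: [145, 121, 175, 199]  (not all equal)
t=15: [76, 85, 76, 85]  (not all equal)
t=16: [226, 226, 226, 226]  (all equal)

Answer: 16
Key observation: Synchronization is absorbing here: once all oscillators are equal they stay equal, and step 16 is the first all-equal step.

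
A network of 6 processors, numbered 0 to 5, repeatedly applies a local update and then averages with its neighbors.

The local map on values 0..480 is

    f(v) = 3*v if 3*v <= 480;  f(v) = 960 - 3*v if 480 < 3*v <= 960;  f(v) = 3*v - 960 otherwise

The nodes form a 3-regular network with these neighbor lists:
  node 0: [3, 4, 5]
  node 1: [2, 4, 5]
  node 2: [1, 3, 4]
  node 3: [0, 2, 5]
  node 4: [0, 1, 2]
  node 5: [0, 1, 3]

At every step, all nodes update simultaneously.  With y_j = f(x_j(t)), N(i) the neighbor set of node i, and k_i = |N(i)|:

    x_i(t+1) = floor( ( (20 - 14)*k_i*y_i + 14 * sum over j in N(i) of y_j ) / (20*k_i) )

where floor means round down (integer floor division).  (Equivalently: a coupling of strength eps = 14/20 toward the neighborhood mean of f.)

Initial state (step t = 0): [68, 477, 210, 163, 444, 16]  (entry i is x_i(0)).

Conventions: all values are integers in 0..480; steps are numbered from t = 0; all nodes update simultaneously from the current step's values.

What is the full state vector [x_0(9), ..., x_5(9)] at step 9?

Simulating step by step:
t=0: [68, 477, 210, 163, 444, 16]
t=1: [269, 316, 405, 277, 346, 281]
t=2: [121, 108, 127, 161, 121, 103]
t=3: [377, 342, 385, 388, 358, 364]
t=4: [156, 122, 148, 177, 135, 142]
t=5: [434, 407, 413, 440, 419, 422]
t=6: [327, 284, 297, 324, 294, 316]
t=7: [30, 69, 66, 27, 69, 36]
t=8: [119, 181, 174, 116, 177, 120]
t=9: [372, 411, 410, 373, 411, 369]

Answer: [372, 411, 410, 373, 411, 369]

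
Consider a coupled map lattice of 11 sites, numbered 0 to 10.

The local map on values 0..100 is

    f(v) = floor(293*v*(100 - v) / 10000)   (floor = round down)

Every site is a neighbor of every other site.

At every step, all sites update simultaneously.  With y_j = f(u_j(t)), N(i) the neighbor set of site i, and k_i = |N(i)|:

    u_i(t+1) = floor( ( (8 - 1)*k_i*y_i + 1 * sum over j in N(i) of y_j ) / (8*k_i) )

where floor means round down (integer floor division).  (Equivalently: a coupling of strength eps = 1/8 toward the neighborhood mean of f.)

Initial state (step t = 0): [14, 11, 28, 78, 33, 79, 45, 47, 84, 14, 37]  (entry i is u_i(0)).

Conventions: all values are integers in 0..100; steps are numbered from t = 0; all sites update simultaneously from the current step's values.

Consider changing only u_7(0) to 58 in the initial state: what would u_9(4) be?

Answer: u_9(4) = 67
Key observation: This trace re-runs the system from the modified initial state.

Derivation:
t=0: [14, 11, 28, 78, 33, 79, 45, 58, 84, 14, 37]
t=1: [37, 31, 58, 50, 62, 48, 69, 68, 40, 37, 65]
t=2: [67, 62, 70, 72, 68, 72, 62, 63, 69, 67, 66]
t=3: [63, 68, 61, 59, 63, 59, 68, 67, 62, 63, 64]
t=4: [67, 63, 68, 69, 67, 69, 63, 64, 68, 67, 67]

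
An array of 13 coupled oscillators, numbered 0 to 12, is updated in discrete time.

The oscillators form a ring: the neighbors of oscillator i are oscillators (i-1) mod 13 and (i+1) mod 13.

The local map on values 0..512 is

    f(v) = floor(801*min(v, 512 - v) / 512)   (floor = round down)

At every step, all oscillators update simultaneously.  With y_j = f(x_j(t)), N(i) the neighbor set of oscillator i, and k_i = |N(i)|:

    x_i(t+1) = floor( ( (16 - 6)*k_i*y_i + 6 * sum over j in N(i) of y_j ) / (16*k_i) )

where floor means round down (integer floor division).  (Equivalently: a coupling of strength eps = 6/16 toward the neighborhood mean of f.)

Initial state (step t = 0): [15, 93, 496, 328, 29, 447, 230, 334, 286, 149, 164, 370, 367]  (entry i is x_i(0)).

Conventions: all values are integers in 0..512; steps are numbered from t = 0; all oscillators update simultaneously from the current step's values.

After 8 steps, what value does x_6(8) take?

Simulating step by step:
t=0: [15, 93, 496, 328, 29, 447, 230, 334, 286, 149, 164, 370, 367]
t=1: [83, 99, 96, 192, 100, 138, 295, 307, 316, 259, 245, 229, 187]
t=2: [164, 148, 178, 244, 194, 227, 312, 320, 325, 376, 380, 350, 273]
t=3: [273, 244, 288, 347, 327, 337, 317, 300, 278, 225, 215, 266, 328]
t=4: [358, 373, 338, 281, 280, 282, 303, 332, 356, 351, 348, 356, 321]
t=5: [246, 231, 278, 344, 361, 353, 323, 282, 252, 250, 252, 256, 277]
t=6: [376, 366, 345, 276, 243, 254, 298, 353, 386, 392, 394, 392, 376]
t=7: [215, 231, 275, 350, 381, 382, 329, 254, 204, 188, 185, 191, 207]
t=8: [338, 358, 346, 265, 213, 218, 291, 361, 328, 297, 291, 301, 320]

Answer: x_6(8) = 291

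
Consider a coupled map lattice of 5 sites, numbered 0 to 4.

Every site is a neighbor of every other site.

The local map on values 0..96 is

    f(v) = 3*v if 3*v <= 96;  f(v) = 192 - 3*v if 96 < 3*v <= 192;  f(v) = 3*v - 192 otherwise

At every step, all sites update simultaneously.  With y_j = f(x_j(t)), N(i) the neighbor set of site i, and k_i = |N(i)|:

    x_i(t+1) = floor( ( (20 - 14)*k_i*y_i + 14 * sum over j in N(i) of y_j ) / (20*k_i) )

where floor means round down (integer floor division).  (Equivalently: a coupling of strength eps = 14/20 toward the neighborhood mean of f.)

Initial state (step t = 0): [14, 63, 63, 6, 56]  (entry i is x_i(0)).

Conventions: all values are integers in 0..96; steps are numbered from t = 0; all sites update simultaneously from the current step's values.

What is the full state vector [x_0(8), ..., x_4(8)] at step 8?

Simulating step by step:
t=0: [14, 63, 63, 6, 56]
t=1: [21, 16, 16, 18, 18]
t=2: [54, 52, 52, 53, 53]
t=3: [33, 33, 33, 33, 33]
t=4: [93, 93, 93, 93, 93]
t=5: [87, 87, 87, 87, 87]
t=6: [69, 69, 69, 69, 69]
t=7: [15, 15, 15, 15, 15]
t=8: [45, 45, 45, 45, 45]

Answer: [45, 45, 45, 45, 45]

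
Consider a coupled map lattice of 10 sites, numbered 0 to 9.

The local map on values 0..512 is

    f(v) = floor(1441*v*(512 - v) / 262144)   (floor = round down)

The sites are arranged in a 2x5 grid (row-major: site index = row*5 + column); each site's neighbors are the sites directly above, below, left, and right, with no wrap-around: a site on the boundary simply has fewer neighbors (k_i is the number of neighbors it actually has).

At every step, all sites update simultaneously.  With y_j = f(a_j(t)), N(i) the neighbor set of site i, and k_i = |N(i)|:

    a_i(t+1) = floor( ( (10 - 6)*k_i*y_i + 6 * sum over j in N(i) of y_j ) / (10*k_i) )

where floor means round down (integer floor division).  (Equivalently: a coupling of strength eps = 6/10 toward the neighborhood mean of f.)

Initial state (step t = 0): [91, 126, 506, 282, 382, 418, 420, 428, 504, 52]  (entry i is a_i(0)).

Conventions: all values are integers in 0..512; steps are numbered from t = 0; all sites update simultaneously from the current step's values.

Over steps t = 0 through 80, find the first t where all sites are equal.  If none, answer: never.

Simulating step by step:
t=0: [91, 126, 506, 282, 382, 418, 420, 428, 504, 52]  (not all equal)
t=1: [228, 194, 170, 204, 254, 212, 220, 128, 145, 140]  (not all equal)
t=2: [348, 341, 318, 332, 333, 352, 332, 300, 297, 310]  (not all equal)
t=3: [313, 324, 335, 334, 332, 315, 326, 343, 344, 341]  (not all equal)
t=4: [339, 333, 325, 324, 325, 338, 331, 322, 319, 321]  (not all equal)
t=5: [323, 327, 333, 334, 334, 324, 328, 334, 336, 336]  (not all equal)
t=6: [333, 331, 327, 326, 325, 333, 330, 327, 325, 325]  (not all equal)
t=7: [327, 329, 331, 333, 333, 327, 329, 332, 333, 334]  (not all equal)
t=8: [331, 330, 328, 327, 326, 331, 330, 328, 327, 326]  (not all equal)
t=9: [329, 330, 331, 332, 332, 329, 330, 331, 332, 332]  (not all equal)
t=10: [330, 329, 329, 328, 328, 330, 329, 329, 328, 328]  (not all equal)
t=11: [330, 330, 330, 330, 331, 330, 330, 330, 330, 331]  (not all equal)
t=12: [330, 330, 330, 329, 329, 330, 330, 330, 329, 329]  (not all equal)
t=13: [330, 330, 330, 330, 330, 330, 330, 330, 330, 330]  (all equal)

Answer: 13
Key observation: Synchronization is absorbing here: once all sites are equal they stay equal, and step 13 is the first all-equal step.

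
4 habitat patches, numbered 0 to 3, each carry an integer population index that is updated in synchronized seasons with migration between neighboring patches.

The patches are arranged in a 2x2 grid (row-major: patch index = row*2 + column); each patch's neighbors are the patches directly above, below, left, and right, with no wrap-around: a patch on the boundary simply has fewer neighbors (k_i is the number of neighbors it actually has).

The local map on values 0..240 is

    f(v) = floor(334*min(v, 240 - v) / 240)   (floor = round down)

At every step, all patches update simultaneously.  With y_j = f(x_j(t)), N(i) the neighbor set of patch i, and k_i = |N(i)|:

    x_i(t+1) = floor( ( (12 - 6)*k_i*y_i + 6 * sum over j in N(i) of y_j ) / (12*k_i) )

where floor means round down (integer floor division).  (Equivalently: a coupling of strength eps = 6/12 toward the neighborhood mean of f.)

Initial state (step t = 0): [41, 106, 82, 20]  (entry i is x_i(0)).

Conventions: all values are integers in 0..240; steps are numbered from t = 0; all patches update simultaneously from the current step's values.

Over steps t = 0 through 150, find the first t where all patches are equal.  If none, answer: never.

Answer: 11
Key observation: Synchronization is absorbing here: once all patches are equal they stay equal, and step 11 is the first all-equal step.

Derivation:
t=0: [41, 106, 82, 20]  (not all equal)
t=1: [93, 94, 78, 78]  (not all equal)
t=2: [124, 124, 113, 113]  (not all equal)
t=3: [160, 160, 158, 158]  (not all equal)
t=4: [111, 111, 113, 113]  (not all equal)
t=5: [154, 154, 156, 156]  (not all equal)
t=6: [118, 118, 116, 116]  (not all equal)
t=7: [163, 163, 161, 161]  (not all equal)
t=8: [107, 107, 108, 108]  (not all equal)
t=9: [148, 148, 149, 149]  (not all equal)
t=10: [127, 127, 126, 126]  (not all equal)
t=11: [157, 157, 157, 157]  (all equal)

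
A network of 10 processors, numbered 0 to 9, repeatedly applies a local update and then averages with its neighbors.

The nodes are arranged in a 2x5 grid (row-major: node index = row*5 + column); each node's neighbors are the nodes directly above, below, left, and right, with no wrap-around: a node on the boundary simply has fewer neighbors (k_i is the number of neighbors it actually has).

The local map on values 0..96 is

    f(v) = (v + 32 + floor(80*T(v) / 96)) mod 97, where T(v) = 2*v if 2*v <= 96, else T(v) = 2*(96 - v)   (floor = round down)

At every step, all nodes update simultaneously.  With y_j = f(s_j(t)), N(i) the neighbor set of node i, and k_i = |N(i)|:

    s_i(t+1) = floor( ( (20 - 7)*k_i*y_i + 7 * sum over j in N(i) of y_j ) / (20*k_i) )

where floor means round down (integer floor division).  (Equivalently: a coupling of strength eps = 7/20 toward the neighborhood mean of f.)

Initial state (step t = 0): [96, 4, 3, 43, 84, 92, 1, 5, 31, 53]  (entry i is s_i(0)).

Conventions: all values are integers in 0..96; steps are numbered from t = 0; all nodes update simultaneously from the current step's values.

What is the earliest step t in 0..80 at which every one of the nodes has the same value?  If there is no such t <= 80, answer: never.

Answer: 12
Key observation: Synchronization is absorbing here: once all nodes are equal they stay equal, and step 12 is the first all-equal step.

Derivation:
t=0: [96, 4, 3, 43, 84, 92, 1, 5, 31, 53]  (not all equal)
t=1: [33, 39, 41, 43, 44, 32, 36, 39, 28, 48]  (not all equal)
t=2: [25, 36, 43, 44, 53, 22, 31, 35, 23, 51]  (not all equal)
t=3: [21, 27, 44, 57, 58, 61, 28, 36, 76, 66]  (not all equal)
t=4: [67, 21, 44, 54, 55, 52, 16, 32, 44, 50]  (not all equal)
t=5: [58, 77, 53, 57, 58, 60, 67, 33, 50, 58]  (not all equal)
t=6: [53, 47, 52, 57, 56, 54, 46, 34, 55, 56]  (not all equal)
t=7: [59, 59, 55, 57, 57, 58, 53, 36, 53, 57]  (not all equal)
t=8: [55, 55, 54, 57, 57, 56, 54, 40, 55, 57]  (not all equal)
t=9: [57, 58, 56, 57, 57, 57, 56, 47, 55, 57]  (not all equal)
t=10: [56, 56, 57, 57, 57, 57, 57, 59, 58, 57]  (not all equal)
t=11: [57, 57, 56, 56, 57, 57, 56, 55, 56, 56]  (not all equal)
t=12: [57, 57, 57, 57, 57, 57, 57, 57, 57, 57]  (all equal)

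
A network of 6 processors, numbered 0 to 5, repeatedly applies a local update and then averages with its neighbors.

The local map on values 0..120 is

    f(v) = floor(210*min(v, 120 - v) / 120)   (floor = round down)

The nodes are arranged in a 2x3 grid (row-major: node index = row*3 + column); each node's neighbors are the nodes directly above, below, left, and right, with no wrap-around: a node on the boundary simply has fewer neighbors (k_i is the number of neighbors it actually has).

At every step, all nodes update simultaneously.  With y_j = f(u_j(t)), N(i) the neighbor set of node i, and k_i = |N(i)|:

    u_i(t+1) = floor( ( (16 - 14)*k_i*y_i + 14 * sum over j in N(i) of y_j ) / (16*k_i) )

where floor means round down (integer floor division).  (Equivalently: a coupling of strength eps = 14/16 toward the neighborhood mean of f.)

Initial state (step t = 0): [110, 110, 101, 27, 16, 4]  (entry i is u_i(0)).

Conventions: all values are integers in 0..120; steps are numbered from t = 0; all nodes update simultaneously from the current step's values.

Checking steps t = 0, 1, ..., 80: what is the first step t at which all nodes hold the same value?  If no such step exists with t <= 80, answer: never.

Answer: 10
Key observation: Synchronization is absorbing here: once all nodes are equal they stay equal, and step 10 is the first all-equal step.

Derivation:
t=0: [110, 110, 101, 27, 16, 4]  (not all equal)
t=1: [30, 24, 14, 25, 24, 27]  (not all equal)
t=2: [43, 39, 41, 46, 43, 34]  (not all equal)
t=3: [74, 72, 64, 75, 69, 71]  (not all equal)
t=4: [80, 88, 86, 83, 83, 92]  (not all equal)
t=5: [61, 63, 53, 66, 57, 59]  (not all equal)
t=6: [97, 98, 99, 100, 98, 96]  (not all equal)
t=7: [36, 38, 39, 38, 38, 37]  (not all equal)
t=8: [65, 65, 65, 64, 65, 66]  (not all equal)
t=9: [96, 96, 95, 96, 96, 95]  (not all equal)
t=10: [42, 42, 42, 42, 42, 42]  (all equal)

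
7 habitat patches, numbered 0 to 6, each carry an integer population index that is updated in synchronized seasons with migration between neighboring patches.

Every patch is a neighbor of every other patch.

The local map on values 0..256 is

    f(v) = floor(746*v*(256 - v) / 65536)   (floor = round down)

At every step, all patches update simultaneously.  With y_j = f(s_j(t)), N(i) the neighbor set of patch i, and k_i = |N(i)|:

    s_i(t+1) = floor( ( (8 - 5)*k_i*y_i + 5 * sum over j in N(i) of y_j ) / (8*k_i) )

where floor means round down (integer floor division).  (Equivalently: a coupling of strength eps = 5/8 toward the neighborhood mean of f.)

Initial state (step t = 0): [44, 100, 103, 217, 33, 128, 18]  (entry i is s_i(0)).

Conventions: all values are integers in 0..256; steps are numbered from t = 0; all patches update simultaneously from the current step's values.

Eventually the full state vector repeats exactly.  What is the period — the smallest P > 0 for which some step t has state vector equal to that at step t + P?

Simulating step by step:
t=0: [44, 100, 103, 217, 33, 128, 18]
t=1: [119, 139, 139, 117, 113, 141, 104]
t=2: [184, 184, 184, 184, 183, 183, 182]
t=3: [150, 150, 150, 150, 151, 151, 151]
t=4: [180, 180, 180, 180, 180, 180, 180]
t=5: [155, 155, 155, 155, 155, 155, 155]
t=6: [178, 178, 178, 178, 178, 178, 178]
t=7: [158, 158, 158, 158, 158, 158, 158]
t=8: [176, 176, 176, 176, 176, 176, 176]
t=9: [160, 160, 160, 160, 160, 160, 160]
t=10: [174, 174, 174, 174, 174, 174, 174]
t=11: [162, 162, 162, 162, 162, 162, 162]
t=12: [173, 173, 173, 173, 173, 173, 173]
t=13: [163, 163, 163, 163, 163, 163, 163]
t=14: [172, 172, 172, 172, 172, 172, 172]
t=15: [164, 164, 164, 164, 164, 164, 164]
t=16: [171, 171, 171, 171, 171, 171, 171]
t=17: [165, 165, 165, 165, 165, 165, 165]
t=18: [170, 170, 170, 170, 170, 170, 170]
t=19: [166, 166, 166, 166, 166, 166, 166]
t=20: [170, 170, 170, 170, 170, 170, 170]

Answer: 2
Key observation: The state at step 18, [170, 170, 170, 170, 170, 170, 170], reappears at step 20 — and no state repeats earlier — so the cycle the system enters has period 2.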